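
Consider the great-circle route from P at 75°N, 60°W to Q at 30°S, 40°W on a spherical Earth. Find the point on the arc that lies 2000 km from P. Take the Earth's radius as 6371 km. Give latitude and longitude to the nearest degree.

Convert each endpoint to a unit vector on the sphere (x = cos φ cos λ, y = cos φ sin λ, z = sin φ).
The central angle between the endpoints is δ = arccos(p₁·p₂) ≈ 1.847 rad (105.8°). The total great-circle distance is δ·R ≈ 1.847 × 6371 ≈ 11765 km, so the target fraction is f = 2000/11765 ≈ 0.170.
Interpolate at f ≈ 0.170 with slerp weights a = sin((1−f)δ)/sin δ ≈ 1.039, b = sin(fδ)/sin δ ≈ 0.321.
p = a·p₁ + b·p₂ ≈ (0.347, -0.411, 0.843); φ = arcsin(p_z) ≈ 57.42°, λ = atan2(p_y, p_x) ≈ -49.83°.

≈ 57°N, 50°W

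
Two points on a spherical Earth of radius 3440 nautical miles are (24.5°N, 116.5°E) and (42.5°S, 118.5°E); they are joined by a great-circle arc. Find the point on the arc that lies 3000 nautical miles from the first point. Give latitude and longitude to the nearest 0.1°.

From cos δ = sin φ₁ sin φ₂ + cos φ₁ cos φ₂ cos Δλ, the central angle is δ ≈ 1.170 rad (67.0°). The total great-circle distance is δ·R ≈ 1.170 × 3440 ≈ 4024 nmi, so the target fraction is f = 3000/4024 ≈ 0.745.
Interpolate at f ≈ 0.745 with slerp weights a = sin((1−f)δ)/sin δ ≈ 0.319, b = sin(fδ)/sin δ ≈ 0.832.
p = a·p₁ + b·p₂ ≈ (-0.422, 0.798, -0.430); φ = arcsin(p_z) ≈ -25.45°, λ = atan2(p_y, p_x) ≈ 117.86°.

≈ (25.4°S, 117.9°E)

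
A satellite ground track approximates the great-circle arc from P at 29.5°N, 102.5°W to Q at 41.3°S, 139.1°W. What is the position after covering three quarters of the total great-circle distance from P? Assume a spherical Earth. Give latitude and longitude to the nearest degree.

From cos δ = sin φ₁ sin φ₂ + cos φ₁ cos φ₂ cos Δλ, the central angle is δ ≈ 1.370 rad (78.5°).
Interpolate at f = 3/4 with slerp weights a = sin((1−f)δ)/sin δ ≈ 0.343, b = sin(fδ)/sin δ ≈ 0.873.
p = a·p₁ + b·p₂ ≈ (-0.561, -0.721, -0.408); φ = arcsin(p_z) ≈ -24.06°, λ = atan2(p_y, p_x) ≈ -127.87°.

≈ 24°S, 128°W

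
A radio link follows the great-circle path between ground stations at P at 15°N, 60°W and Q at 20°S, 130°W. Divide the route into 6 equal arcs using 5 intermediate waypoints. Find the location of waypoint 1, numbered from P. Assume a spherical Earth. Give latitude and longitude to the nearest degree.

The haversine formula gives a central angle δ ≈ 1.347 rad (77.2°) between the endpoints.
Interpolate at f = 1/6 with slerp weights a = sin((1−f)δ)/sin δ ≈ 0.924, b = sin(fδ)/sin δ ≈ 0.228.
p = a·p₁ + b·p₂ ≈ (0.308, -0.937, 0.161); φ = arcsin(p_z) ≈ 9.27°, λ = atan2(p_y, p_x) ≈ -71.79°.

≈ 9°N, 72°W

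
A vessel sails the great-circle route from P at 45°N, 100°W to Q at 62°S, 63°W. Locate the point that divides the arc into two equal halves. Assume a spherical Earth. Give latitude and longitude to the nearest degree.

≈ 9°S, 85°W

Convert each endpoint to a unit vector on the sphere (x = cos φ cos λ, y = cos φ sin λ, z = sin φ).
The central angle between the endpoints is δ = arccos(p₁·p₂) ≈ 1.938 rad (111.1°).
Interpolate at f = 1/2 with slerp weights a = sin((1−f)δ)/sin δ ≈ 0.883, b = sin(fδ)/sin δ ≈ 0.883.
p = a·p₁ + b·p₂ ≈ (0.080, -0.985, -0.155); φ = arcsin(p_z) ≈ -8.94°, λ = atan2(p_y, p_x) ≈ -85.37°.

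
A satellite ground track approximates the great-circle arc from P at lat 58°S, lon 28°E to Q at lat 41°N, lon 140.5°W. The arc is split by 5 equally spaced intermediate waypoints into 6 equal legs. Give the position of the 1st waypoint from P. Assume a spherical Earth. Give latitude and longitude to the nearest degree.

Convert each endpoint to a unit vector on the sphere (x = cos φ cos λ, y = cos φ sin λ, z = sin φ).
The central angle between the endpoints is δ = arccos(p₁·p₂) ≈ 2.819 rad (161.5°).
Interpolate at f = 1/6 with slerp weights a = sin((1−f)δ)/sin δ ≈ 2.244, b = sin(fδ)/sin δ ≈ 1.426.
p = a·p₁ + b·p₂ ≈ (0.219, -0.126, -0.967); φ = arcsin(p_z) ≈ -75.33°, λ = atan2(p_y, p_x) ≈ -29.92°.

≈ lat 75°S, lon 30°W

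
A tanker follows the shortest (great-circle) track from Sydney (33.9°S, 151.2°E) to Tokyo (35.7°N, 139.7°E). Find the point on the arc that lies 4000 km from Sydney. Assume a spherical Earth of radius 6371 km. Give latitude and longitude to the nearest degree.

Write both endpoints as unit vectors p₁, p₂ with components (cos φ cos λ, cos φ sin λ, sin φ).
The central angle between the endpoints is δ = arccos(p₁·p₂) ≈ 1.229 rad (70.4°). The total great-circle distance is δ·R ≈ 1.229 × 6371 ≈ 7831 km, so the target fraction is f = 4000/7831 ≈ 0.511.
Interpolate at f ≈ 0.511 with slerp weights a = sin((1−f)δ)/sin δ ≈ 0.600, b = sin(fδ)/sin δ ≈ 0.623.
p = a·p₁ + b·p₂ ≈ (-0.823, 0.568, 0.029); φ = arcsin(p_z) ≈ 1.66°, λ = atan2(p_y, p_x) ≈ 145.40°.

≈ 2°N, 145°E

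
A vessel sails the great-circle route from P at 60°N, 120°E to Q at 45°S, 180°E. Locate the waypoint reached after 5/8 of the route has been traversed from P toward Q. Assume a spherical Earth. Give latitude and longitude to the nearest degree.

≈ 5°S, 161°E

Write both endpoints as unit vectors p₁, p₂ with components (cos φ cos λ, cos φ sin λ, sin φ).
The central angle between the endpoints is δ = arccos(p₁·p₂) ≈ 2.021 rad (115.8°).
Interpolate at f = 5/8 with slerp weights a = sin((1−f)δ)/sin δ ≈ 0.764, b = sin(fδ)/sin δ ≈ 1.059.
p = a·p₁ + b·p₂ ≈ (-0.940, 0.331, -0.087); φ = arcsin(p_z) ≈ -5.01°, λ = atan2(p_y, p_x) ≈ 160.61°.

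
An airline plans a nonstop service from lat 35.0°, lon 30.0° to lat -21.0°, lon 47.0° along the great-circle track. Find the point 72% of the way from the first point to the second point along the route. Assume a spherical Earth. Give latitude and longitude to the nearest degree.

The haversine formula gives a central angle δ ≈ 1.017 rad (58.3°) between the endpoints.
Interpolate at f = 0.72 with slerp weights a = sin((1−f)δ)/sin δ ≈ 0.330, b = sin(fδ)/sin δ ≈ 0.786.
p = a·p₁ + b·p₂ ≈ (0.735, 0.672, -0.092); φ = arcsin(p_z) ≈ -5.29°, λ = atan2(p_y, p_x) ≈ 42.44°.

≈ lat -5°, lon 42°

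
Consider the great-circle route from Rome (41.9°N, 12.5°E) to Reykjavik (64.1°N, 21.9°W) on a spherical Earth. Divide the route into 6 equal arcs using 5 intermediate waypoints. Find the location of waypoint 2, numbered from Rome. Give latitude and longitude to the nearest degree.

Write both endpoints as unit vectors p₁, p₂ with components (cos φ cos λ, cos φ sin λ, sin φ).
The central angle between the endpoints is δ = arccos(p₁·p₂) ≈ 0.518 rad (29.7°).
Interpolate at f = 2/6 with slerp weights a = sin((1−f)δ)/sin δ ≈ 0.684, b = sin(fδ)/sin δ ≈ 0.347.
p = a·p₁ + b·p₂ ≈ (0.637, 0.054, 0.769); φ = arcsin(p_z) ≈ 50.23°, λ = atan2(p_y, p_x) ≈ 4.81°.

≈ 50°N, 5°E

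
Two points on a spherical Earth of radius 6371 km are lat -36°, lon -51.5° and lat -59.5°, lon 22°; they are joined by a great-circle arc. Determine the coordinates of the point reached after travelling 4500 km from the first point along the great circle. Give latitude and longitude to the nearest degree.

From cos δ = sin φ₁ sin φ₂ + cos φ₁ cos φ₂ cos Δλ, the central angle is δ ≈ 0.898 rad (51.5°). The total great-circle distance is δ·R ≈ 0.898 × 6371 ≈ 5722 km, so the target fraction is f = 4500/5722 ≈ 0.786.
Interpolate at f ≈ 0.786 with slerp weights a = sin((1−f)δ)/sin δ ≈ 0.244, b = sin(fδ)/sin δ ≈ 0.830.
p = a·p₁ + b·p₂ ≈ (0.513, 0.003, -0.858); φ = arcsin(p_z) ≈ -59.12°, λ = atan2(p_y, p_x) ≈ 0.39°.

≈ lat -59°, lon 0°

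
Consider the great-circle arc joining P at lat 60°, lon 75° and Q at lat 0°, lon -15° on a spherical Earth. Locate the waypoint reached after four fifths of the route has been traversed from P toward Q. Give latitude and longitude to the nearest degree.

Write both endpoints as unit vectors p₁, p₂ with components (cos φ cos λ, cos φ sin λ, sin φ).
The central angle between the endpoints is δ = arccos(p₁·p₂) ≈ 1.571 rad (90.0°).
Interpolate at f = 4/5 with slerp weights a = sin((1−f)δ)/sin δ ≈ 0.309, b = sin(fδ)/sin δ ≈ 0.951.
p = a·p₁ + b·p₂ ≈ (0.959, -0.097, 0.268); φ = arcsin(p_z) ≈ 15.52°, λ = atan2(p_y, p_x) ≈ -5.77°.

≈ lat 16°, lon -6°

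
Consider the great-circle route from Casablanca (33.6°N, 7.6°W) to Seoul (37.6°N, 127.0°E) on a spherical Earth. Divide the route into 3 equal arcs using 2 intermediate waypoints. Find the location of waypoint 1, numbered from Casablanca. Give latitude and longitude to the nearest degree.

Write both endpoints as unit vectors p₁, p₂ with components (cos φ cos λ, cos φ sin λ, sin φ).
The central angle between the endpoints is δ = arccos(p₁·p₂) ≈ 1.697 rad (97.2°).
Interpolate at f = 1/3 with slerp weights a = sin((1−f)δ)/sin δ ≈ 0.912, b = sin(fδ)/sin δ ≈ 0.540.
p = a·p₁ + b·p₂ ≈ (0.496, 0.241, 0.834); φ = arcsin(p_z) ≈ 56.55°, λ = atan2(p_y, p_x) ≈ 25.97°.

≈ (57°N, 26°E)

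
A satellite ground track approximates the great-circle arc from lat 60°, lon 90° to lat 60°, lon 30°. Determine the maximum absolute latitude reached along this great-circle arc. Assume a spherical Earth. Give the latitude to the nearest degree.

The great circle lies in the plane with unit normal n̂ = (p₁ × p₂)/|p₁ × p₂|.
Here n̂_z ≈ -0.447; the vertex latitude is φ_max = arccos|n̂_z| ≈ 63.4°.

≈ 63°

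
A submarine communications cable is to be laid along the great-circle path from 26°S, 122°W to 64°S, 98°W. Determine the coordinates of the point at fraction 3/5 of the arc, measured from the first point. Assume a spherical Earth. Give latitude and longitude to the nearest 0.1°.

≈ 49.4°S, 112.0°W

Convert each endpoint to a unit vector on the sphere (x = cos φ cos λ, y = cos φ sin λ, z = sin φ).
The central angle between the endpoints is δ = arccos(p₁·p₂) ≈ 0.717 rad (41.1°).
Interpolate at f = 3/5 with slerp weights a = sin((1−f)δ)/sin δ ≈ 0.430, b = sin(fδ)/sin δ ≈ 0.635.
p = a·p₁ + b·p₂ ≈ (-0.244, -0.604, -0.759); φ = arcsin(p_z) ≈ -49.39°, λ = atan2(p_y, p_x) ≈ -111.99°.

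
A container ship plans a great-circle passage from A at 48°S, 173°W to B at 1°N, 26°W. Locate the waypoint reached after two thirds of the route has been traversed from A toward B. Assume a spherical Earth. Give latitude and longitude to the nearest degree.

≈ 36°S, 47°W

Write both endpoints as unit vectors p₁, p₂ with components (cos φ cos λ, cos φ sin λ, sin φ).
The central angle between the endpoints is δ = arccos(p₁·p₂) ≈ 2.182 rad (125.0°).
Interpolate at f = 2/3 with slerp weights a = sin((1−f)δ)/sin δ ≈ 0.812, b = sin(fδ)/sin δ ≈ 1.213.
p = a·p₁ + b·p₂ ≈ (0.551, -0.598, -0.582); φ = arcsin(p_z) ≈ -35.61°, λ = atan2(p_y, p_x) ≈ -47.35°.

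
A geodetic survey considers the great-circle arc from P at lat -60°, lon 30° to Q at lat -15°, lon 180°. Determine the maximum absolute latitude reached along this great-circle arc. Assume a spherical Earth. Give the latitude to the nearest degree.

The great circle lies in the plane with unit normal n̂ = (p₁ × p₂)/|p₁ × p₂|.
Here n̂_z ≈ +0.246; the vertex latitude is φ_max = arccos|n̂_z| ≈ 75.7°.

≈ -76°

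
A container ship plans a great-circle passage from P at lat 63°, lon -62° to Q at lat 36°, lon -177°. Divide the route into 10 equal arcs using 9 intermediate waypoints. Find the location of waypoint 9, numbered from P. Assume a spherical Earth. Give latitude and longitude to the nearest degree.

≈ lat 42°, lon -173°

Convert each endpoint to a unit vector on the sphere (x = cos φ cos λ, y = cos φ sin λ, z = sin φ).
The central angle between the endpoints is δ = arccos(p₁·p₂) ≈ 1.193 rad (68.4°).
Interpolate at f = 9/10 with slerp weights a = sin((1−f)δ)/sin δ ≈ 0.128, b = sin(fδ)/sin δ ≈ 0.946.
p = a·p₁ + b·p₂ ≈ (-0.737, -0.091, 0.670); φ = arcsin(p_z) ≈ 42.07°, λ = atan2(p_y, p_x) ≈ -172.93°.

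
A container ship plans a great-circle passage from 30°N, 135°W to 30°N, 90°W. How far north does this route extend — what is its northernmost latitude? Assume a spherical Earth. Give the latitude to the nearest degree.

The great circle lies in the plane with unit normal n̂ = (p₁ × p₂)/|p₁ × p₂|.
Here n̂_z ≈ +0.848; the vertex latitude is φ_max = arccos|n̂_z| ≈ 32.0°.
Check via Clairaut: cos φ_max = |cos φ₁| · sin C = cos(30.0°)·sin(78.3°) ≈ 0.848, again giving ≈ 32.0°.

≈ 32°N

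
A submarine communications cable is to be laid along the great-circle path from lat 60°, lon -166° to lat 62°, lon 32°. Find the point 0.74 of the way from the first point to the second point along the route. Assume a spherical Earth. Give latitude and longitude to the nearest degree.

≈ lat 76°, lon 44°

The haversine formula gives a central angle δ ≈ 0.999 rad (57.2°) between the endpoints.
Interpolate at f = 0.74 with slerp weights a = sin((1−f)δ)/sin δ ≈ 0.305, b = sin(fδ)/sin δ ≈ 0.801.
p = a·p₁ + b·p₂ ≈ (0.171, 0.162, 0.972); φ = arcsin(p_z) ≈ 76.37°, λ = atan2(p_y, p_x) ≈ 43.55°.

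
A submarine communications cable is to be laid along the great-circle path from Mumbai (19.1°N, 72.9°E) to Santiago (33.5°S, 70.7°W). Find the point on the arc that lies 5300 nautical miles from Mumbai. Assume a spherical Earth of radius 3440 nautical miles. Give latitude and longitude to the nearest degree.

≈ (29°S, 4°W)

Write both endpoints as unit vectors p₁, p₂ with components (cos φ cos λ, cos φ sin λ, sin φ).
The central angle between the endpoints is δ = arccos(p₁·p₂) ≈ 2.523 rad (144.6°). The total great-circle distance is δ·R ≈ 2.523 × 3440 ≈ 8680 nmi, so the target fraction is f = 5300/8680 ≈ 0.611.
Interpolate at f ≈ 0.611 with slerp weights a = sin((1−f)δ)/sin δ ≈ 1.435, b = sin(fδ)/sin δ ≈ 1.724.
p = a·p₁ + b·p₂ ≈ (0.874, -0.061, -0.482); φ = arcsin(p_z) ≈ -28.82°, λ = atan2(p_y, p_x) ≈ -3.99°.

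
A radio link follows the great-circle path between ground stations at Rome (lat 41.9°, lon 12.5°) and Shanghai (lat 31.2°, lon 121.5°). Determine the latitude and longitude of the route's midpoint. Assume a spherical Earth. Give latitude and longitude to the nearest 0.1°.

≈ lat 51.8°, lon 72.6°

Convert each endpoint to a unit vector on the sphere (x = cos φ cos λ, y = cos φ sin λ, z = sin φ).
The central angle between the endpoints is δ = arccos(p₁·p₂) ≈ 1.432 rad (82.0°).
Interpolate at f = 1/2 with slerp weights a = sin((1−f)δ)/sin δ ≈ 0.663, b = sin(fδ)/sin δ ≈ 0.663.
p = a·p₁ + b·p₂ ≈ (0.185, 0.590, 0.786); φ = arcsin(p_z) ≈ 51.80°, λ = atan2(p_y, p_x) ≈ 72.56°.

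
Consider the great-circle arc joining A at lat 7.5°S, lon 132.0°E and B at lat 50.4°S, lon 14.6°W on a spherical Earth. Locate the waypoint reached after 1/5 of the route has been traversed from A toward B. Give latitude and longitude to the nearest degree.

≈ lat 29°S, lon 122°E

Convert each endpoint to a unit vector on the sphere (x = cos φ cos λ, y = cos φ sin λ, z = sin φ).
The central angle between the endpoints is δ = arccos(p₁·p₂) ≈ 2.012 rad (115.3°).
Interpolate at f = 1/5 with slerp weights a = sin((1−f)δ)/sin δ ≈ 1.105, b = sin(fδ)/sin δ ≈ 0.433.
p = a·p₁ + b·p₂ ≈ (-0.466, 0.745, -0.478); φ = arcsin(p_z) ≈ -28.55°, λ = atan2(p_y, p_x) ≈ 122.04°.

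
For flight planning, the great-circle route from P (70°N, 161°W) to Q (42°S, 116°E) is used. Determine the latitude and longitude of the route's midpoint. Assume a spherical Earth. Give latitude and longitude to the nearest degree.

≈ (18°N, 139°E)

The haversine formula gives a central angle δ ≈ 2.212 rad (126.7°) between the endpoints.
Interpolate at f = 1/2 with slerp weights a = sin((1−f)δ)/sin δ ≈ 1.115, b = sin(fδ)/sin δ ≈ 1.115.
p = a·p₁ + b·p₂ ≈ (-0.724, 0.621, 0.302); φ = arcsin(p_z) ≈ 17.56°, λ = atan2(p_y, p_x) ≈ 139.39°.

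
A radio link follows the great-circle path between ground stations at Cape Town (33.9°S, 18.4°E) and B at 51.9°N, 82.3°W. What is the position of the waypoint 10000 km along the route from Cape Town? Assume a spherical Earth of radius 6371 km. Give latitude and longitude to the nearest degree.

≈ 35°N, 43°W

Convert each endpoint to a unit vector on the sphere (x = cos φ cos λ, y = cos φ sin λ, z = sin φ).
The central angle between the endpoints is δ = arccos(p₁·p₂) ≈ 2.134 rad (122.3°). The total great-circle distance is δ·R ≈ 2.134 × 6371 ≈ 13596 km, so the target fraction is f = 10000/13596 ≈ 0.735.
Interpolate at f ≈ 0.735 with slerp weights a = sin((1−f)δ)/sin δ ≈ 0.633, b = sin(fδ)/sin δ ≈ 1.183.
p = a·p₁ + b·p₂ ≈ (0.596, -0.557, 0.578); φ = arcsin(p_z) ≈ 35.30°, λ = atan2(p_y, p_x) ≈ -43.08°.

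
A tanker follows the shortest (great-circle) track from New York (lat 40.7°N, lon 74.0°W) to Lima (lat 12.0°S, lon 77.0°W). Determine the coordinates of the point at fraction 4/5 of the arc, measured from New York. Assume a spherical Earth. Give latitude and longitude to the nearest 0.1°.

≈ lat 1.5°S, lon 76.5°W

The haversine formula gives a central angle δ ≈ 0.921 rad (52.8°) between the endpoints.
Interpolate at f = 4/5 with slerp weights a = sin((1−f)δ)/sin δ ≈ 0.230, b = sin(fδ)/sin δ ≈ 0.844.
p = a·p₁ + b·p₂ ≈ (0.234, -0.972, -0.025); φ = arcsin(p_z) ≈ -1.46°, λ = atan2(p_y, p_x) ≈ -76.48°.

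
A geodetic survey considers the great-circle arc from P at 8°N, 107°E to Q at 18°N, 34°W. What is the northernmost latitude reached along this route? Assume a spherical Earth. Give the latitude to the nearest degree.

The great circle lies in the plane with unit normal n̂ = (p₁ × p₂)/|p₁ × p₂|.
Here n̂_z ≈ -0.818; the vertex latitude is φ_max = arccos|n̂_z| ≈ 35.1°.

≈ 35°N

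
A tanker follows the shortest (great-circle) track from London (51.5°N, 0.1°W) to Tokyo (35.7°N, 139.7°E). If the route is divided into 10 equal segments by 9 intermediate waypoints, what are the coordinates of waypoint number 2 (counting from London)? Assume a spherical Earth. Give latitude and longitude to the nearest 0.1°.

Convert each endpoint to a unit vector on the sphere (x = cos φ cos λ, y = cos φ sin λ, z = sin φ).
The central angle between the endpoints is δ = arccos(p₁·p₂) ≈ 1.500 rad (86.0°).
Interpolate at f = 2/10 with slerp weights a = sin((1−f)δ)/sin δ ≈ 0.934, b = sin(fδ)/sin δ ≈ 0.296.
p = a·p₁ + b·p₂ ≈ (0.398, 0.155, 0.904); φ = arcsin(p_z) ≈ 64.71°, λ = atan2(p_y, p_x) ≈ 21.22°.

≈ (64.7°N, 21.2°E)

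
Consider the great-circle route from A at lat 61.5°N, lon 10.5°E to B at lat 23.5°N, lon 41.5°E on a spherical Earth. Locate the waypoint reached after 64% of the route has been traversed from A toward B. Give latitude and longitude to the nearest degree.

Convert each endpoint to a unit vector on the sphere (x = cos φ cos λ, y = cos φ sin λ, z = sin φ).
The central angle between the endpoints is δ = arccos(p₁·p₂) ≈ 0.759 rad (43.5°).
Interpolate at f = 0.64 with slerp weights a = sin((1−f)δ)/sin δ ≈ 0.392, b = sin(fδ)/sin δ ≈ 0.678.
p = a·p₁ + b·p₂ ≈ (0.650, 0.446, 0.615); φ = arcsin(p_z) ≈ 37.96°, λ = atan2(p_y, p_x) ≈ 34.48°.

≈ lat 38°N, lon 34°E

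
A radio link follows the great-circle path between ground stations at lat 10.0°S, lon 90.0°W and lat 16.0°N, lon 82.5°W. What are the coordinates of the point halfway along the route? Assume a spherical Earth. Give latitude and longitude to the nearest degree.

≈ lat 3°N, lon 86°W

Write both endpoints as unit vectors p₁, p₂ with components (cos φ cos λ, cos φ sin λ, sin φ).
The central angle between the endpoints is δ = arccos(p₁·p₂) ≈ 0.472 rad (27.0°).
Interpolate at f = 1/2 with slerp weights a = sin((1−f)δ)/sin δ ≈ 0.514, b = sin(fδ)/sin δ ≈ 0.514.
p = a·p₁ + b·p₂ ≈ (0.065, -0.997, 0.052); φ = arcsin(p_z) ≈ 3.01°, λ = atan2(p_y, p_x) ≈ -86.30°.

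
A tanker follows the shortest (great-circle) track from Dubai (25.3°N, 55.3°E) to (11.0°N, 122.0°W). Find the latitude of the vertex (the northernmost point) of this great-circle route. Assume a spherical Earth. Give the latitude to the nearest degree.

The great circle lies in the plane with unit normal n̂ = (p₁ × p₂)/|p₁ × p₂|.
Here n̂_z ≈ -0.070; the vertex latitude is φ_max = arccos|n̂_z| ≈ 86.0°.
Check via Clairaut: cos φ_max = |cos φ₁| · sin C = cos(25.3°)·sin(4.5°) ≈ 0.070, again giving ≈ 86.0°.

≈ 86°N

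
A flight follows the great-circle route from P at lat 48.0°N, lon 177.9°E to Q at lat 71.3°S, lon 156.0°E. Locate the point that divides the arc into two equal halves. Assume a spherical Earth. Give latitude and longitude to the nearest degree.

≈ lat 12°S, lon 171°E

The haversine formula gives a central angle δ ≈ 2.100 rad (120.3°) between the endpoints.
Interpolate at f = 1/2 with slerp weights a = sin((1−f)δ)/sin δ ≈ 1.005, b = sin(fδ)/sin δ ≈ 1.005.
p = a·p₁ + b·p₂ ≈ (-0.966, 0.156, -0.205); φ = arcsin(p_z) ≈ -11.83°, λ = atan2(p_y, p_x) ≈ 170.85°.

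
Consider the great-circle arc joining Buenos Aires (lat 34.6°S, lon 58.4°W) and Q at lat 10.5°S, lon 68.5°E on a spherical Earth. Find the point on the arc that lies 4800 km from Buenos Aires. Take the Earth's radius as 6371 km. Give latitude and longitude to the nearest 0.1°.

From cos δ = sin φ₁ sin φ₂ + cos φ₁ cos φ₂ cos Δλ, the central angle is δ ≈ 1.963 rad (112.5°). The total great-circle distance is δ·R ≈ 1.963 × 6371 ≈ 12508 km, so the target fraction is f = 4800/12508 ≈ 0.384.
Interpolate at f ≈ 0.384 with slerp weights a = sin((1−f)δ)/sin δ ≈ 1.013, b = sin(fδ)/sin δ ≈ 0.740.
p = a·p₁ + b·p₂ ≈ (0.704, -0.033, -0.710); φ = arcsin(p_z) ≈ -45.23°, λ = atan2(p_y, p_x) ≈ -2.65°.

≈ lat 45.2°S, lon 2.6°W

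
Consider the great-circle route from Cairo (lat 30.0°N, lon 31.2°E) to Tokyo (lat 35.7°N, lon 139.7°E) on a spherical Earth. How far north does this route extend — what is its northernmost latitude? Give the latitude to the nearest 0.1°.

≈ 48.0°N

The great circle lies in the plane with unit normal n̂ = (p₁ × p₂)/|p₁ × p₂|.
Here n̂_z ≈ +0.669; the vertex latitude is φ_max = arccos|n̂_z| ≈ 48.0°.
Check via Clairaut: cos φ_max = |cos φ₁| · sin C = cos(30.0°)·sin(50.5°) ≈ 0.669, again giving ≈ 48.0°.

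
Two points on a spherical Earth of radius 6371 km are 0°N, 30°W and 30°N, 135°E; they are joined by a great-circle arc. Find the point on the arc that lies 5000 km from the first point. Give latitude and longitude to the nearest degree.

Convert each endpoint to a unit vector on the sphere (x = cos φ cos λ, y = cos φ sin λ, z = sin φ).
The central angle between the endpoints is δ = arccos(p₁·p₂) ≈ 2.562 rad (146.8°). The total great-circle distance is δ·R ≈ 2.562 × 6371 ≈ 16321 km, so the target fraction is f = 5000/16321 ≈ 0.306.
Interpolate at f ≈ 0.306 with slerp weights a = sin((1−f)δ)/sin δ ≈ 1.786, b = sin(fδ)/sin δ ≈ 1.290.
p = a·p₁ + b·p₂ ≈ (0.757, -0.103, 0.645); φ = arcsin(p_z) ≈ 40.15°, λ = atan2(p_y, p_x) ≈ -7.78°.

≈ 40°N, 8°W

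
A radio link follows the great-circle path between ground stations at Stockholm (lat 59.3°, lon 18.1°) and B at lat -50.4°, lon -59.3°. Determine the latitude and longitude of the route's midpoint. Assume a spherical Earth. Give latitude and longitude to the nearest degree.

Write both endpoints as unit vectors p₁, p₂ with components (cos φ cos λ, cos φ sin λ, sin φ).
The central angle between the endpoints is δ = arccos(p₁·p₂) ≈ 2.204 rad (126.3°).
Interpolate at f = 1/2 with slerp weights a = sin((1−f)δ)/sin δ ≈ 1.106, b = sin(fδ)/sin δ ≈ 1.106.
p = a·p₁ + b·p₂ ≈ (0.897, -0.431, 0.099); φ = arcsin(p_z) ≈ 5.67°, λ = atan2(p_y, p_x) ≈ -25.66°.

≈ lat 6°, lon -26°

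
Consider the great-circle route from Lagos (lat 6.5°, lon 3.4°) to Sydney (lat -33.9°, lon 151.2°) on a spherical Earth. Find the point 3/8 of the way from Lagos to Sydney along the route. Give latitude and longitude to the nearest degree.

≈ lat -30°, lon 42°

Write both endpoints as unit vectors p₁, p₂ with components (cos φ cos λ, cos φ sin λ, sin φ).
The central angle between the endpoints is δ = arccos(p₁·p₂) ≈ 2.436 rad (139.6°).
Interpolate at f = 3/8 with slerp weights a = sin((1−f)δ)/sin δ ≈ 1.540, b = sin(fδ)/sin δ ≈ 1.220.
p = a·p₁ + b·p₂ ≈ (0.640, 0.579, -0.506); φ = arcsin(p_z) ≈ -30.41°, λ = atan2(p_y, p_x) ≈ 42.14°.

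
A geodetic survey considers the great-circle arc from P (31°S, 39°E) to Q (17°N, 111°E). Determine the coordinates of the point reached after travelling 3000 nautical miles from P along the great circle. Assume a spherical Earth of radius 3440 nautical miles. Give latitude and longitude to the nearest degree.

≈ (4°S, 84°E)

From cos δ = sin φ₁ sin φ₂ + cos φ₁ cos φ₂ cos Δλ, the central angle is δ ≈ 1.468 rad (84.1°). The total great-circle distance is δ·R ≈ 1.468 × 3440 ≈ 5050 nmi, so the target fraction is f = 3000/5050 ≈ 0.594.
Interpolate at f ≈ 0.594 with slerp weights a = sin((1−f)δ)/sin δ ≈ 0.564, b = sin(fδ)/sin δ ≈ 0.770.
p = a·p₁ + b·p₂ ≈ (0.112, 0.992, -0.066); φ = arcsin(p_z) ≈ -3.76°, λ = atan2(p_y, p_x) ≈ 83.55°.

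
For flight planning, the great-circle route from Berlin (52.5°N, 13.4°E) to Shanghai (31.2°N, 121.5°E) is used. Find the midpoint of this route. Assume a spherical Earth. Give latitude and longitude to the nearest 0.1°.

≈ 56.1°N, 80.5°E

The haversine formula gives a central angle δ ≈ 1.319 rad (75.6°) between the endpoints.
Interpolate at f = 1/2 with slerp weights a = sin((1−f)δ)/sin δ ≈ 0.633, b = sin(fδ)/sin δ ≈ 0.633.
p = a·p₁ + b·p₂ ≈ (0.092, 0.551, 0.830); φ = arcsin(p_z) ≈ 56.06°, λ = atan2(p_y, p_x) ≈ 80.53°.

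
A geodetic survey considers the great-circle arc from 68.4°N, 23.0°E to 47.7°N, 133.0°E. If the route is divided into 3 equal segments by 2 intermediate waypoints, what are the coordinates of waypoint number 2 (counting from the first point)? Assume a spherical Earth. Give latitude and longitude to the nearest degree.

≈ 63°N, 116°E

The haversine formula gives a central angle δ ≈ 0.924 rad (52.9°) between the endpoints.
Interpolate at f = 2/3 with slerp weights a = sin((1−f)δ)/sin δ ≈ 0.380, b = sin(fδ)/sin δ ≈ 0.724.
p = a·p₁ + b·p₂ ≈ (-0.204, 0.411, 0.889); φ = arcsin(p_z) ≈ 62.70°, λ = atan2(p_y, p_x) ≈ 116.35°.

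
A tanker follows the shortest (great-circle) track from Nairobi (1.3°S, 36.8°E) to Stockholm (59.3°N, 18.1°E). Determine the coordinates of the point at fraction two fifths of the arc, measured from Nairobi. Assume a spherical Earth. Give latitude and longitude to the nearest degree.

≈ 23°N, 32°E

Convert each endpoint to a unit vector on the sphere (x = cos φ cos λ, y = cos φ sin λ, z = sin φ).
The central angle between the endpoints is δ = arccos(p₁·p₂) ≈ 1.088 rad (62.4°).
Interpolate at f = 2/5 with slerp weights a = sin((1−f)δ)/sin δ ≈ 0.686, b = sin(fδ)/sin δ ≈ 0.476.
p = a·p₁ + b·p₂ ≈ (0.780, 0.486, 0.394); φ = arcsin(p_z) ≈ 23.19°, λ = atan2(p_y, p_x) ≈ 31.94°.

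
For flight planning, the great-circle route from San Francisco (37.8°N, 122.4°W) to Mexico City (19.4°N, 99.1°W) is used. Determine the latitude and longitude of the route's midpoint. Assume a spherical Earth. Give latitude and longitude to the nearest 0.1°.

The haversine formula gives a central angle δ ≈ 0.478 rad (27.4°) between the endpoints.
Interpolate at f = 1/2 with slerp weights a = sin((1−f)δ)/sin δ ≈ 0.515, b = sin(fδ)/sin δ ≈ 0.515.
p = a·p₁ + b·p₂ ≈ (-0.295, -0.823, 0.486); φ = arcsin(p_z) ≈ 29.10°, λ = atan2(p_y, p_x) ≈ -109.71°.

≈ (29.1°N, 109.7°W)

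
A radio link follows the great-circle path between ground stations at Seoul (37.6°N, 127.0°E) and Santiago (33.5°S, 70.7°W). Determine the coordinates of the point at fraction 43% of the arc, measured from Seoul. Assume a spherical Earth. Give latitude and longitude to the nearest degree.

≈ (20°N, 152°W)

The haversine formula gives a central angle δ ≈ 2.881 rad (165.1°) between the endpoints.
Interpolate at f = 0.43 with slerp weights a = sin((1−f)δ)/sin δ ≈ 3.867, b = sin(fδ)/sin δ ≈ 3.665.
p = a·p₁ + b·p₂ ≈ (-0.834, -0.438, 0.337); φ = arcsin(p_z) ≈ 19.67°, λ = atan2(p_y, p_x) ≈ -152.31°.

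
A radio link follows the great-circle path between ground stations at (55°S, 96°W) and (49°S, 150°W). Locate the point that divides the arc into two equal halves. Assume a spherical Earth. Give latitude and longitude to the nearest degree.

≈ (55°S, 125°W)

Convert each endpoint to a unit vector on the sphere (x = cos φ cos λ, y = cos φ sin λ, z = sin φ).
The central angle between the endpoints is δ = arccos(p₁·p₂) ≈ 0.575 rad (32.9°).
Interpolate at f = 1/2 with slerp weights a = sin((1−f)δ)/sin δ ≈ 0.521, b = sin(fδ)/sin δ ≈ 0.521.
p = a·p₁ + b·p₂ ≈ (-0.327, -0.468, -0.821); φ = arcsin(p_z) ≈ -55.14°, λ = atan2(p_y, p_x) ≈ -124.96°.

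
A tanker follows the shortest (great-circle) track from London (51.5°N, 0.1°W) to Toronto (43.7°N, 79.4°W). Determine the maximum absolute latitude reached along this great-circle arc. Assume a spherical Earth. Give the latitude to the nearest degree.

The great circle lies in the plane with unit normal n̂ = (p₁ × p₂)/|p₁ × p₂|.
Here n̂_z ≈ -0.566; the vertex latitude is φ_max = arccos|n̂_z| ≈ 55.5°.
Check via Clairaut: cos φ_max = |cos φ₁| · sin C = cos(51.5°)·sin(65.4°) ≈ 0.566, again giving ≈ 55.5°.

≈ 56°N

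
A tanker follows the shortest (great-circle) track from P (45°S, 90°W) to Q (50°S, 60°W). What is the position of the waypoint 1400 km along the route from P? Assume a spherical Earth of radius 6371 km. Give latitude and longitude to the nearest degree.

≈ (49°S, 72°W)

Write both endpoints as unit vectors p₁, p₂ with components (cos φ cos λ, cos φ sin λ, sin φ).
The central angle between the endpoints is δ = arccos(p₁·p₂) ≈ 0.362 rad (20.7°). The total great-circle distance is δ·R ≈ 0.362 × 6371 ≈ 2304 km, so the target fraction is f = 1400/2304 ≈ 0.608.
Interpolate at f ≈ 0.608 with slerp weights a = sin((1−f)δ)/sin δ ≈ 0.400, b = sin(fδ)/sin δ ≈ 0.616.
p = a·p₁ + b·p₂ ≈ (0.198, -0.626, -0.755); φ = arcsin(p_z) ≈ -48.99°, λ = atan2(p_y, p_x) ≈ -72.44°.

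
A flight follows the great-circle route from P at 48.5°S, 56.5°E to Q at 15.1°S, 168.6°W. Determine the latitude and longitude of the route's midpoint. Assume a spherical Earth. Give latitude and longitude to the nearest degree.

≈ 56°S, 148°E

From cos δ = sin φ₁ sin φ₂ + cos φ₁ cos φ₂ cos Δλ, the central angle is δ ≈ 1.830 rad (104.9°).
Interpolate at f = 1/2 with slerp weights a = sin((1−f)δ)/sin δ ≈ 0.820, b = sin(fδ)/sin δ ≈ 0.820.
p = a·p₁ + b·p₂ ≈ (-0.476, 0.297, -0.828); φ = arcsin(p_z) ≈ -55.87°, λ = atan2(p_y, p_x) ≈ 148.08°.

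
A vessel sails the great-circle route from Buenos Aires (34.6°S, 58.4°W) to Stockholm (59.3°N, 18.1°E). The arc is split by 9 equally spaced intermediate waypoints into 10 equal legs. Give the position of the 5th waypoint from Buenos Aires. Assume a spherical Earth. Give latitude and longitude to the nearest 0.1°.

From cos δ = sin φ₁ sin φ₂ + cos φ₁ cos φ₂ cos Δλ, the central angle is δ ≈ 1.972 rad (113.0°).
Interpolate at f = 5/10 with slerp weights a = sin((1−f)δ)/sin δ ≈ 0.905, b = sin(fδ)/sin δ ≈ 0.905.
p = a·p₁ + b·p₂ ≈ (0.830, -0.491, 0.264); φ = arcsin(p_z) ≈ 15.33°, λ = atan2(p_y, p_x) ≈ -30.62°.

≈ 15.3°N, 30.6°W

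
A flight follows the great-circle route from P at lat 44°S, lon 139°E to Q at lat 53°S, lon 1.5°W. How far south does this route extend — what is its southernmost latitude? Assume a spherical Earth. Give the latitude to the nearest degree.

The great circle lies in the plane with unit normal n̂ = (p₁ × p₂)/|p₁ × p₂|.
Here n̂_z ≈ -0.282; the vertex latitude is φ_max = arccos|n̂_z| ≈ 73.6°.
Check via Clairaut: cos φ_max = |cos φ₁| · sin C = cos(44.0°)·sin(156.9°) ≈ 0.282, again giving ≈ 73.6°.

≈ 74°S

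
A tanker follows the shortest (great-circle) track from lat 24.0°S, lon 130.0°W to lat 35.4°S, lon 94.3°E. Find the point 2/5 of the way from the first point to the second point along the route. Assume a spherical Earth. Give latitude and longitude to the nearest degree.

≈ lat 53°S, lon 172°W

The haversine formula gives a central angle δ ≈ 1.873 rad (107.3°) between the endpoints.
Interpolate at f = 2/5 with slerp weights a = sin((1−f)δ)/sin δ ≈ 0.944, b = sin(fδ)/sin δ ≈ 0.713.
p = a·p₁ + b·p₂ ≈ (-0.598, -0.081, -0.797); φ = arcsin(p_z) ≈ -52.87°, λ = atan2(p_y, p_x) ≈ -172.27°.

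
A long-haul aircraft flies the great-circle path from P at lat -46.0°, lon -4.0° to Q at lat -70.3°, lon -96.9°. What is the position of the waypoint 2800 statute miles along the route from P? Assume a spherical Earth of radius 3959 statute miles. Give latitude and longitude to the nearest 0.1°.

The haversine formula gives a central angle δ ≈ 0.843 rad (48.3°) between the endpoints. The total great-circle distance is δ·R ≈ 0.843 × 3959 ≈ 3337 mi, so the target fraction is f = 2800/3337 ≈ 0.839.
Interpolate at f ≈ 0.839 with slerp weights a = sin((1−f)δ)/sin δ ≈ 0.181, b = sin(fδ)/sin δ ≈ 0.870.
p = a·p₁ + b·p₂ ≈ (0.090, -0.300, -0.950); φ = arcsin(p_z) ≈ -71.74°, λ = atan2(p_y, p_x) ≈ -73.27°.

≈ lat -71.7°, lon -73.3°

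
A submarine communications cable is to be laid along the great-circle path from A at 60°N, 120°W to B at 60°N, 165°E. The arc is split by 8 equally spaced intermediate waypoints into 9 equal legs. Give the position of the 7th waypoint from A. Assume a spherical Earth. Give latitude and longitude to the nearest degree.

Write both endpoints as unit vectors p₁, p₂ with components (cos φ cos λ, cos φ sin λ, sin φ).
The central angle between the endpoints is δ = arccos(p₁·p₂) ≈ 0.619 rad (35.4°).
Interpolate at f = 7/9 with slerp weights a = sin((1−f)δ)/sin δ ≈ 0.236, b = sin(fδ)/sin δ ≈ 0.798.
p = a·p₁ + b·p₂ ≈ (-0.445, 0.001, 0.896); φ = arcsin(p_z) ≈ 63.61°, λ = atan2(p_y, p_x) ≈ 179.88°.

≈ 64°N, 180°E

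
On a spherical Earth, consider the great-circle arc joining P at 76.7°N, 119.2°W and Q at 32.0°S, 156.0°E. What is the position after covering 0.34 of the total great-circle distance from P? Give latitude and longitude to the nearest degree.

≈ 45°N, 177°E

Write both endpoints as unit vectors p₁, p₂ with components (cos φ cos λ, cos φ sin λ, sin φ).
The central angle between the endpoints is δ = arccos(p₁·p₂) ≈ 2.092 rad (119.9°).
Interpolate at f = 0.34 with slerp weights a = sin((1−f)δ)/sin δ ≈ 1.132, b = sin(fδ)/sin δ ≈ 0.753.
p = a·p₁ + b·p₂ ≈ (-0.710, 0.032, 0.703); φ = arcsin(p_z) ≈ 44.68°, λ = atan2(p_y, p_x) ≈ 177.40°.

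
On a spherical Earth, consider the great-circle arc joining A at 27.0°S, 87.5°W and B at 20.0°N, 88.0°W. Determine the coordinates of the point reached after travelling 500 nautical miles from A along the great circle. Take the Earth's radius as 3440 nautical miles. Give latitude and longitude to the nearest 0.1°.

From cos δ = sin φ₁ sin φ₂ + cos φ₁ cos φ₂ cos Δλ, the central angle is δ ≈ 0.820 rad (47.0°). The total great-circle distance is δ·R ≈ 0.820 × 3440 ≈ 2822 nmi, so the target fraction is f = 500/2822 ≈ 0.177.
Interpolate at f ≈ 0.177 with slerp weights a = sin((1−f)δ)/sin δ ≈ 0.854, b = sin(fδ)/sin δ ≈ 0.198.
p = a·p₁ + b·p₂ ≈ (0.040, -0.947, -0.320); φ = arcsin(p_z) ≈ -18.67°, λ = atan2(p_y, p_x) ≈ -87.60°.

≈ 18.7°S, 87.6°W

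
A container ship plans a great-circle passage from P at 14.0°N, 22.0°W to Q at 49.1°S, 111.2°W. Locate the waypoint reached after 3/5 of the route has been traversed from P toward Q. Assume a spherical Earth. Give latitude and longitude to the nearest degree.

≈ 30°S, 64°W

Convert each endpoint to a unit vector on the sphere (x = cos φ cos λ, y = cos φ sin λ, z = sin φ).
The central angle between the endpoints is δ = arccos(p₁·p₂) ≈ 1.746 rad (100.0°).
Interpolate at f = 3/5 with slerp weights a = sin((1−f)δ)/sin δ ≈ 0.653, b = sin(fδ)/sin δ ≈ 0.880.
p = a·p₁ + b·p₂ ≈ (0.379, -0.774, -0.507); φ = arcsin(p_z) ≈ -30.46°, λ = atan2(p_y, p_x) ≈ -63.91°.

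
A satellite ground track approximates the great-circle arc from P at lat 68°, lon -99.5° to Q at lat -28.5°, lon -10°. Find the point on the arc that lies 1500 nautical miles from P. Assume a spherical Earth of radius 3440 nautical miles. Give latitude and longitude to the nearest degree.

The haversine formula gives a central angle δ ≈ 2.026 rad (116.1°) between the endpoints. The total great-circle distance is δ·R ≈ 2.026 × 3440 ≈ 6969 nmi, so the target fraction is f = 1500/6969 ≈ 0.215.
Interpolate at f ≈ 0.215 with slerp weights a = sin((1−f)δ)/sin δ ≈ 1.113, b = sin(fδ)/sin δ ≈ 0.470.
p = a·p₁ + b·p₂ ≈ (0.338, -0.483, 0.808); φ = arcsin(p_z) ≈ 53.87°, λ = atan2(p_y, p_x) ≈ -55.01°.

≈ lat 54°, lon -55°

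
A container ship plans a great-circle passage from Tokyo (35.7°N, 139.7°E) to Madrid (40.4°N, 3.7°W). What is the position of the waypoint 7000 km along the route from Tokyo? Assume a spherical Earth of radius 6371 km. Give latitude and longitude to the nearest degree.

≈ 65°N, 37°E

Convert each endpoint to a unit vector on the sphere (x = cos φ cos λ, y = cos φ sin λ, z = sin φ).
The central angle between the endpoints is δ = arccos(p₁·p₂) ≈ 1.689 rad (96.8°). The total great-circle distance is δ·R ≈ 1.689 × 6371 ≈ 10763 km, so the target fraction is f = 7000/10763 ≈ 0.650.
Interpolate at f ≈ 0.650 with slerp weights a = sin((1−f)δ)/sin δ ≈ 0.561, b = sin(fδ)/sin δ ≈ 0.897.
p = a·p₁ + b·p₂ ≈ (0.334, 0.250, 0.909); φ = arcsin(p_z) ≈ 65.31°, λ = atan2(p_y, p_x) ≈ 36.85°.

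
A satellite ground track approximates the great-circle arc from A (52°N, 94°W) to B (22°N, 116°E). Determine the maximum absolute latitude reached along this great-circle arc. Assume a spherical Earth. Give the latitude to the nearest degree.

The great circle lies in the plane with unit normal n̂ = (p₁ × p₂)/|p₁ × p₂|.
Here n̂_z ≈ -0.291; the vertex latitude is φ_max = arccos|n̂_z| ≈ 73.1°.
Check via Clairaut: cos φ_max = |cos φ₁| · sin C = cos(52.0°)·sin(28.2°) ≈ 0.291, again giving ≈ 73.1°.

≈ 73°N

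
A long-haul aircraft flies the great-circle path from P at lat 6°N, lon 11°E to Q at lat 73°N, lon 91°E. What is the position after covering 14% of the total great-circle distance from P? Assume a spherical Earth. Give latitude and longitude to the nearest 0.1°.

The haversine formula gives a central angle δ ≈ 1.420 rad (81.3°) between the endpoints.
Interpolate at f = 0.14 with slerp weights a = sin((1−f)δ)/sin δ ≈ 0.950, b = sin(fδ)/sin δ ≈ 0.200.
p = a·p₁ + b·p₂ ≈ (0.927, 0.239, 0.290); φ = arcsin(p_z) ≈ 16.88°, λ = atan2(p_y, p_x) ≈ 14.45°.

≈ lat 16.9°N, lon 14.4°E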